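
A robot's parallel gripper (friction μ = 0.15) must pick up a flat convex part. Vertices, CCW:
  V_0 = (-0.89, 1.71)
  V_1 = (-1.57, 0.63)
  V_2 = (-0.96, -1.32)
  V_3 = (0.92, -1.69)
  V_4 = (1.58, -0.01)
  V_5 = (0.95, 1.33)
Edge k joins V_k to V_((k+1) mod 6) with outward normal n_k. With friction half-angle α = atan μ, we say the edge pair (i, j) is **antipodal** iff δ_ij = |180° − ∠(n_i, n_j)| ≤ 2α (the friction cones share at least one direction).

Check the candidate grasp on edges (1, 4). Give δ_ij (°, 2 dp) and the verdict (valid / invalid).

δ = 7.81°, valid

α = atan 0.15 = 8.53°;  2α = 17.06°
edge 1: e_1 = (+0.61, -1.95);  n_1 = (-0.9544, -0.2986)
edge 4: e_4 = (-0.63, +1.34);  n_4 = (+0.9050, +0.4255)
∠(n_1, n_4) = 172.19°
δ = |180° − 172.19°| = 7.81°
7.81° ≤ 2α = 17.06°  →  valid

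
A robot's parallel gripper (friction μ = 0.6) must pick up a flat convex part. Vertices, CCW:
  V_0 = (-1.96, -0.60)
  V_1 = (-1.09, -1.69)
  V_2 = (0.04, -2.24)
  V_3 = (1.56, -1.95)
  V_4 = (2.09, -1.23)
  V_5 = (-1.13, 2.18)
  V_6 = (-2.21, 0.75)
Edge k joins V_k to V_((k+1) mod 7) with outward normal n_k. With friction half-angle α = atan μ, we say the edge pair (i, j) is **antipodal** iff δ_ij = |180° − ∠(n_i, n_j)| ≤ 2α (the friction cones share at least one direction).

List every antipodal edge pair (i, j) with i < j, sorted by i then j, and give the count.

count = 7; pairs: (0,4), (1,4), (2,4), (2,5), (3,5), (3,6), (4,6)

α = atan 0.6 = 30.96°;  2α = 61.93°
n_0 = (-0.7816, -0.6238)
n_1 = (-0.4376, -0.8992)
n_2 = (+0.1874, -0.9823)
n_3 = (+0.8053, -0.5928)
n_4 = (+0.7271, +0.6866)
n_5 = (-0.7980, +0.6027)
n_6 = (-0.9833, -0.1821)
  (0,1): δ = 154.55°  ·
  (0,2): δ = 117.79°  ·
  (0,3): δ = 74.95°  ·
  (0,4): δ = 4.76°  ✓
  (0,5): δ = 104.34°  ·
  (0,6): δ = 151.90°  ·
  (1,2): δ = 143.25°  ·
  (1,3): δ = 100.40°  ·
  (1,4): δ = 20.69°  ✓
  (1,5): δ = 78.89°  ·
  (1,6): δ = 126.44°  ·
  (2,3): δ = 137.16°  ·
  (2,4): δ = 57.44°  ✓
  (2,5): δ = 42.14°  ✓
  (2,6): δ = 89.69°  ·
  (3,4): δ = 100.28°  ·
  (3,5): δ = 0.70°  ✓
  (3,6): δ = 46.85°  ✓
  (4,5): δ = 80.42°  ·
  (4,6): δ = 32.87°  ✓
  (5,6): δ = 132.45°  ·
antipodal pairs: 7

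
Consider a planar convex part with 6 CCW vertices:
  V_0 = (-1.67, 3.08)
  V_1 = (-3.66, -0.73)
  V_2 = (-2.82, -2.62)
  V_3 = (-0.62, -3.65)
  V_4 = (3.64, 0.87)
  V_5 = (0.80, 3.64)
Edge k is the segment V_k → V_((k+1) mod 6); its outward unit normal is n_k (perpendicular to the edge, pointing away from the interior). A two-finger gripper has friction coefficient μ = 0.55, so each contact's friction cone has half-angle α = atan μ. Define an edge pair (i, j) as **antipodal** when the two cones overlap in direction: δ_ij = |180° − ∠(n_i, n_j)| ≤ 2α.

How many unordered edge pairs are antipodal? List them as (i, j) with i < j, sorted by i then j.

α = atan 0.55 = 28.81°;  2α = 57.62°
n_0 = (-0.8864, +0.4630)
n_1 = (-0.9138, -0.4061)
n_2 = (-0.4240, -0.9057)
n_3 = (+0.7277, -0.6859)
n_4 = (+0.6982, +0.7159)
n_5 = (-0.2211, +0.9752)
  (0,1): δ = 128.46°  ·
  (0,2): δ = 87.51°  ·
  (0,3): δ = 15.73°  ✓
  (0,4): δ = 73.29°  ·
  (0,5): δ = 130.35°  ·
  (1,2): δ = 139.05°  ·
  (1,3): δ = 67.27°  ·
  (1,4): δ = 21.75°  ✓
  (1,5): δ = 78.81°  ·
  (2,3): δ = 108.22°  ·
  (2,4): δ = 19.20°  ✓
  (2,5): δ = 37.86°  ✓
  (3,4): δ = 90.98°  ·
  (3,5): δ = 33.92°  ✓
  (4,5): δ = 122.94°  ·
antipodal pairs: 5

count = 5; pairs: (0,3), (1,4), (2,4), (2,5), (3,5)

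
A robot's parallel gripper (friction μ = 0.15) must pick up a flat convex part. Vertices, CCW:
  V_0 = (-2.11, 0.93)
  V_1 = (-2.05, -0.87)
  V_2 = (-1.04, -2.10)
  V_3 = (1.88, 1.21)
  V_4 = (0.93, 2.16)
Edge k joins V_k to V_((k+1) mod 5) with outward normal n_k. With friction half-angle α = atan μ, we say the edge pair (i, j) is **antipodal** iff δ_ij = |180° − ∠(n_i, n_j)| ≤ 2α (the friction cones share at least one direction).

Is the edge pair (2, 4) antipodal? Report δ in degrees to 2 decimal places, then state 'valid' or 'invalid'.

α = atan 0.15 = 8.53°;  2α = 17.06°
edge 2: e_2 = (+2.92, +3.31);  n_2 = (+0.7499, -0.6615)
edge 4: e_4 = (-3.04, -1.23);  n_4 = (-0.3751, +0.9270)
∠(n_2, n_4) = 153.45°
δ = |180° − 153.45°| = 26.55°
26.55° > 2α = 17.06°  →  invalid

δ = 26.55°, invalid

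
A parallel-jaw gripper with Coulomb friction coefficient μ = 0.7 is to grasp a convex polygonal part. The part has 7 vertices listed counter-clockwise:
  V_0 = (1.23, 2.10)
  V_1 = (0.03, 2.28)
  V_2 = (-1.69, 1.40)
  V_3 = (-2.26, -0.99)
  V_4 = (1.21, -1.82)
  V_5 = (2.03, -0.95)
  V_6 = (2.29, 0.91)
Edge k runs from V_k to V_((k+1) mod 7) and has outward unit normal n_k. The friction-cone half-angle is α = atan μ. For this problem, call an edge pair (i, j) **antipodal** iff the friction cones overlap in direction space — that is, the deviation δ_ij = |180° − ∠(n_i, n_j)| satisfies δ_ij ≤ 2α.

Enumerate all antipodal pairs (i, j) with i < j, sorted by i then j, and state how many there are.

α = atan 0.7 = 34.99°;  2α = 69.98°
n_0 = (+0.1483, +0.9889)
n_1 = (-0.4555, +0.8902)
n_2 = (-0.9727, +0.2320)
n_3 = (-0.2326, -0.9726)
n_4 = (+0.7277, -0.6859)
n_5 = (+0.9904, -0.1384)
n_6 = (+0.7467, +0.6651)
  (0,1): δ = 144.37°  ·
  (0,2): δ = 94.88°  ·
  (0,3): δ = 4.92°  ✓
  (0,4): δ = 55.23°  ✓
  (0,5): δ = 90.57°  ·
  (0,6): δ = 140.22°  ·
  (1,2): δ = 130.51°  ·
  (1,3): δ = 40.55°  ✓
  (1,4): δ = 19.60°  ✓
  (1,5): δ = 54.95°  ✓
  (1,6): δ = 104.60°  ·
  (2,3): δ = 90.04°  ·
  (2,4): δ = 29.89°  ✓
  (2,5): δ = 5.46°  ✓
  (2,6): δ = 55.11°  ✓
  (3,4): δ = 119.85°  ·
  (3,5): δ = 84.51°  ·
  (3,6): δ = 34.85°  ✓
  (4,5): δ = 144.65°  ·
  (4,6): δ = 95.00°  ·
  (5,6): δ = 130.35°  ·
antipodal pairs: 9

count = 9; pairs: (0,3), (0,4), (1,3), (1,4), (1,5), (2,4), (2,5), (2,6), (3,6)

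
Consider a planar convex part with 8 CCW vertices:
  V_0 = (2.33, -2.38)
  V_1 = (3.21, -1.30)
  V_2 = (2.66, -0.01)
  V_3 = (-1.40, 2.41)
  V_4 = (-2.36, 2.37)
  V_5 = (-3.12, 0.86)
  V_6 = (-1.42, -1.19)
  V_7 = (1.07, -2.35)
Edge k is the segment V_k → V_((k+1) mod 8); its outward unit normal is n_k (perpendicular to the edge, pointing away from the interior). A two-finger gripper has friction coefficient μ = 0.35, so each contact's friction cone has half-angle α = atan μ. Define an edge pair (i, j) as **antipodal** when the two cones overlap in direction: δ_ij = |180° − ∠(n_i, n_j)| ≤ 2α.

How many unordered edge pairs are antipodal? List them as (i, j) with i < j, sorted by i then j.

count = 7; pairs: (0,4), (1,5), (2,5), (2,6), (2,7), (3,6), (3,7)

α = atan 0.35 = 19.29°;  2α = 38.58°
n_0 = (+0.7752, -0.6317)
n_1 = (+0.9199, +0.3922)
n_2 = (+0.5120, +0.8590)
n_3 = (-0.0416, +0.9991)
n_4 = (-0.8932, +0.4496)
n_5 = (-0.7698, -0.6383)
n_6 = (-0.4223, -0.9065)
n_7 = (-0.0238, -0.9997)
  (0,1): δ = 117.74°  ·
  (0,2): δ = 81.62°  ·
  (0,3): δ = 48.44°  ·
  (0,4): δ = 12.46°  ✓
  (0,5): δ = 78.84°  ·
  (0,6): δ = 104.19°  ·
  (0,7): δ = 127.81°  ·
  (1,2): δ = 143.89°  ·
  (1,3): δ = 110.71°  ·
  (1,4): δ = 49.81°  ·
  (1,5): δ = 16.58°  ✓
  (1,6): δ = 41.93°  ·
  (1,7): δ = 65.54°  ·
  (2,3): δ = 146.82°  ·
  (2,4): δ = 85.92°  ·
  (2,5): δ = 19.53°  ✓
  (2,6): δ = 5.82°  ✓
  (2,7): δ = 29.43°  ✓
  (3,4): δ = 119.10°  ·
  (3,5): δ = 52.72°  ·
  (3,6): δ = 27.37°  ✓
  (3,7): δ = 3.75°  ✓
  (4,5): δ = 113.62°  ·
  (4,6): δ = 88.26°  ·
  (4,7): δ = 64.65°  ·
  (5,6): δ = 154.65°  ·
  (5,7): δ = 131.03°  ·
  (6,7): δ = 156.38°  ·
antipodal pairs: 7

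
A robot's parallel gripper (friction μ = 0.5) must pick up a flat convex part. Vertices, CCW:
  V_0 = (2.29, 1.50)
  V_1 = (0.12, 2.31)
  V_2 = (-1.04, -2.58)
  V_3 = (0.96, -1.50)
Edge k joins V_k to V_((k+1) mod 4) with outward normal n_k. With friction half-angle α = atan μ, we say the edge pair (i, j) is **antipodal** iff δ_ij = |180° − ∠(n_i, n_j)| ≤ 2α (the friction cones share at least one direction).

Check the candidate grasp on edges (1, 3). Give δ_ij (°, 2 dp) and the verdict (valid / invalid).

δ = 10.56°, valid

α = atan 0.5 = 26.57°;  2α = 53.13°
edge 1: e_1 = (-1.16, -4.89);  n_1 = (-0.9730, +0.2308)
edge 3: e_3 = (+1.33, +3.00);  n_3 = (+0.9142, -0.4053)
∠(n_1, n_3) = 169.44°
δ = |180° − 169.44°| = 10.56°
10.56° ≤ 2α = 53.13°  →  valid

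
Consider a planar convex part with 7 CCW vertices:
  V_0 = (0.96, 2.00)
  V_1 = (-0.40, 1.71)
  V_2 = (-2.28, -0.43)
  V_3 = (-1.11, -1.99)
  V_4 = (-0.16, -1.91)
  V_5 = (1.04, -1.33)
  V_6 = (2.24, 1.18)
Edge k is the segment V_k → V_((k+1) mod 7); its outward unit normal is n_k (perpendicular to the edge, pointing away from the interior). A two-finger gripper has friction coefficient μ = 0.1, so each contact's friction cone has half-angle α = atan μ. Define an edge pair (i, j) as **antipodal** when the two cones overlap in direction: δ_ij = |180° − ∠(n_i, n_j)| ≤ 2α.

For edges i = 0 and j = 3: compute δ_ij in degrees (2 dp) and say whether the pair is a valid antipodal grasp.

δ = 7.22°, valid

α = atan 0.1 = 5.71°;  2α = 11.42°
edge 0: e_0 = (-1.36, -0.29);  n_0 = (-0.2085, +0.9780)
edge 3: e_3 = (+0.95, +0.08);  n_3 = (+0.0839, -0.9965)
∠(n_0, n_3) = 172.78°
δ = |180° − 172.78°| = 7.22°
7.22° ≤ 2α = 11.42°  →  valid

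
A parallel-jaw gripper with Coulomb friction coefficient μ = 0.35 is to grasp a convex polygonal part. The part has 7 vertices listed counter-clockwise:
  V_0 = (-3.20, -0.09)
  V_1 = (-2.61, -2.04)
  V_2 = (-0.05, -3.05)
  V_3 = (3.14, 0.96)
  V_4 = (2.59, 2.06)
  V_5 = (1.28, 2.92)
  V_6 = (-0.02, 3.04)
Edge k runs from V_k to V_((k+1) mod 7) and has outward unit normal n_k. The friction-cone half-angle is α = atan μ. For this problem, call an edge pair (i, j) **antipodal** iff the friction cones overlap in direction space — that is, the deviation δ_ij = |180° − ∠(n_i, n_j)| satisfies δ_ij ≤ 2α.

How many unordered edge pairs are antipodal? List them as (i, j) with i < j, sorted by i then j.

count = 4; pairs: (0,3), (1,4), (1,5), (2,6)

α = atan 0.35 = 19.29°;  2α = 38.58°
n_0 = (-0.9571, -0.2896)
n_1 = (-0.3670, -0.9302)
n_2 = (+0.7826, -0.6226)
n_3 = (+0.8944, +0.4472)
n_4 = (+0.5488, +0.8360)
n_5 = (+0.0919, +0.9958)
n_6 = (-0.7015, +0.7127)
  (0,1): δ = 128.36°  ·
  (0,2): δ = 55.34°  ·
  (0,3): δ = 9.73°  ✓
  (0,4): δ = 39.88°  ·
  (0,5): δ = 67.89°  ·
  (0,6): δ = 117.71°  ·
  (1,2): δ = 106.97°  ·
  (1,3): δ = 41.90°  ·
  (1,4): δ = 11.75°  ✓
  (1,5): δ = 16.26°  ✓
  (1,6): δ = 66.08°  ·
  (2,3): δ = 114.93°  ·
  (2,4): δ = 84.78°  ·
  (2,5): δ = 56.77°  ·
  (2,6): δ = 6.95°  ✓
  (3,4): δ = 149.85°  ·
  (3,5): δ = 121.84°  ·
  (3,6): δ = 72.02°  ·
  (4,5): δ = 151.99°  ·
  (4,6): δ = 102.17°  ·
  (5,6): δ = 130.18°  ·
antipodal pairs: 4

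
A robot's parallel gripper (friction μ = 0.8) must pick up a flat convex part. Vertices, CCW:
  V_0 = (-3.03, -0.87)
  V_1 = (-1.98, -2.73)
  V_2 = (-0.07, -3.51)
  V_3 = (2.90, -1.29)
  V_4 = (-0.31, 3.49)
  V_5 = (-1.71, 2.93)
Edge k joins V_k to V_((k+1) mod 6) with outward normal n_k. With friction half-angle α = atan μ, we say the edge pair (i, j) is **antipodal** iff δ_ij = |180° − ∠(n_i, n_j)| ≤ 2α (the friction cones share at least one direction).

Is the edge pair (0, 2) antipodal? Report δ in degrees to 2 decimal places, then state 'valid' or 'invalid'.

δ = 82.67°, invalid

α = atan 0.8 = 38.66°;  2α = 77.32°
edge 0: e_0 = (+1.05, -1.86);  n_0 = (-0.8708, -0.4916)
edge 2: e_2 = (+2.97, +2.22);  n_2 = (+0.5987, -0.8010)
∠(n_0, n_2) = 97.33°
δ = |180° − 97.33°| = 82.67°
82.67° > 2α = 77.32°  →  invalid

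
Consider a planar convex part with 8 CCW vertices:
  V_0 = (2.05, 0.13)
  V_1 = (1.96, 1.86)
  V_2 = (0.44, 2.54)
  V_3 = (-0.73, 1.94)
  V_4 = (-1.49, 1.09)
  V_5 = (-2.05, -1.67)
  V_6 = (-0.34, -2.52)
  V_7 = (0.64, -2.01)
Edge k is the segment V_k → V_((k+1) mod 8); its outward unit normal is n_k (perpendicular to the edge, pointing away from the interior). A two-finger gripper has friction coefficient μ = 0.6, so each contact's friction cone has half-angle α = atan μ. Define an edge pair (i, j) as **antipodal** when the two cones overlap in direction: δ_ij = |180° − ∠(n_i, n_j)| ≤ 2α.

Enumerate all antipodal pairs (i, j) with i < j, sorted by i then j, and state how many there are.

α = atan 0.6 = 30.96°;  2α = 61.93°
n_0 = (+0.9986, +0.0520)
n_1 = (+0.4084, +0.9128)
n_2 = (-0.4563, +0.8898)
n_3 = (-0.7455, +0.6665)
n_4 = (-0.9800, +0.1988)
n_5 = (-0.4451, -0.8955)
n_6 = (+0.4616, -0.8871)
n_7 = (+0.8350, -0.5502)
  (0,1): δ = 117.08°  ·
  (0,2): δ = 65.83°  ·
  (0,3): δ = 44.78°  ✓
  (0,4): δ = 14.45°  ✓
  (0,5): δ = 60.59°  ✓
  (0,6): δ = 114.51°  ·
  (0,7): δ = 143.64°  ·
  (1,2): δ = 128.75°  ·
  (1,3): δ = 107.70°  ·
  (1,4): δ = 77.37°  ·
  (1,5): δ = 2.33°  ✓
  (1,6): δ = 51.60°  ✓
  (1,7): δ = 80.72°  ·
  (2,3): δ = 158.95°  ·
  (2,4): δ = 128.62°  ·
  (2,5): δ = 53.58°  ✓
  (2,6): δ = 0.34°  ✓
  (2,7): δ = 29.47°  ✓
  (3,4): δ = 149.67°  ·
  (3,5): δ = 74.63°  ·
  (3,6): δ = 20.71°  ✓
  (3,7): δ = 8.42°  ✓
  (4,5): δ = 104.96°  ·
  (4,6): δ = 51.04°  ✓
  (4,7): δ = 21.91°  ✓
  (5,6): δ = 126.08°  ·
  (5,7): δ = 96.95°  ·
  (6,7): δ = 150.87°  ·
antipodal pairs: 12

count = 12; pairs: (0,3), (0,4), (0,5), (1,5), (1,6), (2,5), (2,6), (2,7), (3,6), (3,7), (4,6), (4,7)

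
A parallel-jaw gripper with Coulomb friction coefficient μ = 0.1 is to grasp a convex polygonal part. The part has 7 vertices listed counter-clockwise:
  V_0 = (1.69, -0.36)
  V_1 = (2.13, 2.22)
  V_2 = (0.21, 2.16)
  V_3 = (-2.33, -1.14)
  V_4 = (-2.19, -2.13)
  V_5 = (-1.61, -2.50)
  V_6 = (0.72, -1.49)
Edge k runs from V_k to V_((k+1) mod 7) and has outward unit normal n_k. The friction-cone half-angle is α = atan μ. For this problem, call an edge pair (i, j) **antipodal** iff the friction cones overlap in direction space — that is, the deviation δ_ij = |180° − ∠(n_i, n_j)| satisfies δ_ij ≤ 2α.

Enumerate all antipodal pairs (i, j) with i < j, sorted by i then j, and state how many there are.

count = 1; pairs: (2,6)

α = atan 0.1 = 5.71°;  2α = 11.42°
n_0 = (+0.9858, -0.1681)
n_1 = (-0.0312, +0.9995)
n_2 = (-0.7924, +0.6099)
n_3 = (-0.9901, -0.1400)
n_4 = (-0.5378, -0.8431)
n_5 = (+0.3977, -0.9175)
n_6 = (+0.7588, -0.6513)
  (0,1): δ = 78.53°  ·
  (0,2): δ = 27.91°  ·
  (0,3): δ = 17.73°  ·
  (0,4): δ = 67.14°  ·
  (0,5): δ = 123.11°  ·
  (0,6): δ = 149.04°  ·
  (1,2): δ = 129.38°  ·
  (1,3): δ = 83.74°  ·
  (1,4): δ = 34.32°  ·
  (1,5): δ = 21.65°  ·
  (1,6): δ = 47.57°  ·
  (2,3): δ = 134.37°  ·
  (2,4): δ = 84.95°  ·
  (2,5): δ = 28.98°  ·
  (2,6): δ = 3.06°  ✓
  (3,4): δ = 130.58°  ·
  (3,5): δ = 74.61°  ·
  (3,6): δ = 48.69°  ·
  (4,5): δ = 124.03°  ·
  (4,6): δ = 98.11°  ·
  (5,6): δ = 154.08°  ·
antipodal pairs: 1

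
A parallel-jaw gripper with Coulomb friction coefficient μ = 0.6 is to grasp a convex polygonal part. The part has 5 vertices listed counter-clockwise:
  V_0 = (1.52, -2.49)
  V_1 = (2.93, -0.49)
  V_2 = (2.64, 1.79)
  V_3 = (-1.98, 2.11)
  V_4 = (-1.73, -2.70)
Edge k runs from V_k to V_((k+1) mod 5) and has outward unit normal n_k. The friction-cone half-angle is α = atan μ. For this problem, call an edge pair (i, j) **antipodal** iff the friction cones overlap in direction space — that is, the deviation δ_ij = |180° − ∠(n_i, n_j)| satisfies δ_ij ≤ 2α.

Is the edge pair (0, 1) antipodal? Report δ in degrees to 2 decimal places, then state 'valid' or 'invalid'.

α = atan 0.6 = 30.96°;  2α = 61.93°
edge 0: e_0 = (+1.41, +2.00);  n_0 = (+0.8173, -0.5762)
edge 1: e_1 = (-0.29, +2.28);  n_1 = (+0.9920, +0.1262)
∠(n_0, n_1) = 42.43°
δ = |180° − 42.43°| = 137.57°
137.57° > 2α = 61.93°  →  invalid

δ = 137.57°, invalid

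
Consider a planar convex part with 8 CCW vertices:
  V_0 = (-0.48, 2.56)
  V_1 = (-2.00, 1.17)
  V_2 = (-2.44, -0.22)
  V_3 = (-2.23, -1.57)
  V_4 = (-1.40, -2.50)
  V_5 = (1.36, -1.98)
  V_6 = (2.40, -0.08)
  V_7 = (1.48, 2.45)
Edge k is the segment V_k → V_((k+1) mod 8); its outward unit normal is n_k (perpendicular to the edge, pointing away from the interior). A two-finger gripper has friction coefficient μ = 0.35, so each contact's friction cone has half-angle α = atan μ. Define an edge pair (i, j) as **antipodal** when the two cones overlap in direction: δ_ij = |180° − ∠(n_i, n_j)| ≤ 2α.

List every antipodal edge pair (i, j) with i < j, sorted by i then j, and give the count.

α = atan 0.35 = 19.29°;  2α = 38.58°
n_0 = (-0.6748, +0.7380)
n_1 = (-0.9534, +0.3018)
n_2 = (-0.9881, -0.1537)
n_3 = (-0.7461, -0.6659)
n_4 = (+0.1851, -0.9827)
n_5 = (+0.8772, -0.4801)
n_6 = (+0.9398, +0.3417)
n_7 = (+0.0560, +0.9984)
  (0,1): δ = 150.01°  ·
  (0,2): δ = 123.60°  ·
  (0,3): δ = 90.69°  ·
  (0,4): δ = 31.77°  ✓
  (0,5): δ = 18.86°  ✓
  (0,6): δ = 67.54°  ·
  (0,7): δ = 134.35°  ·
  (1,2): δ = 153.59°  ·
  (1,3): δ = 120.69°  ·
  (1,4): δ = 61.77°  ·
  (1,5): δ = 11.13°  ✓
  (1,6): δ = 37.55°  ✓
  (1,7): δ = 104.35°  ·
  (2,3): δ = 147.09°  ·
  (2,4): δ = 88.17°  ·
  (2,5): δ = 37.54°  ✓
  (2,6): δ = 11.14°  ✓
  (2,7): δ = 77.95°  ·
  (3,4): δ = 121.08°  ·
  (3,5): δ = 70.44°  ·
  (3,6): δ = 21.76°  ✓
  (3,7): δ = 45.04°  ·
  (4,5): δ = 129.36°  ·
  (4,6): δ = 80.69°  ·
  (4,7): δ = 13.88°  ✓
  (5,6): δ = 131.32°  ·
  (5,7): δ = 64.52°  ·
  (6,7): δ = 113.20°  ·
antipodal pairs: 8

count = 8; pairs: (0,4), (0,5), (1,5), (1,6), (2,5), (2,6), (3,6), (4,7)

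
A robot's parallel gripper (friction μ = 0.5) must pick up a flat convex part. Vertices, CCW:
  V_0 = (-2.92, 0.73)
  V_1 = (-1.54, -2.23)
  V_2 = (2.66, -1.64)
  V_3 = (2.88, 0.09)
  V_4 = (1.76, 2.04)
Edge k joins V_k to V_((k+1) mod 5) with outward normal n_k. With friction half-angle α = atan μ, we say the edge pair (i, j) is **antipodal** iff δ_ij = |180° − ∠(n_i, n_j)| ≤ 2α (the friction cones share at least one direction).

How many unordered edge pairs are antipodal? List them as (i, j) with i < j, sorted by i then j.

α = atan 0.5 = 26.57°;  2α = 53.13°
n_0 = (-0.9063, -0.4226)
n_1 = (+0.1391, -0.9903)
n_2 = (+0.9920, -0.1262)
n_3 = (+0.8671, +0.4981)
n_4 = (-0.2696, +0.9630)
  (0,1): δ = 107.00°  ·
  (0,2): δ = 32.24°  ✓
  (0,3): δ = 4.88°  ✓
  (0,4): δ = 80.64°  ·
  (1,2): δ = 105.24°  ·
  (1,3): δ = 68.13°  ·
  (1,4): δ = 7.64°  ✓
  (2,3): δ = 142.88°  ·
  (2,4): δ = 67.12°  ·
  (3,4): δ = 104.23°  ·
antipodal pairs: 3

count = 3; pairs: (0,2), (0,3), (1,4)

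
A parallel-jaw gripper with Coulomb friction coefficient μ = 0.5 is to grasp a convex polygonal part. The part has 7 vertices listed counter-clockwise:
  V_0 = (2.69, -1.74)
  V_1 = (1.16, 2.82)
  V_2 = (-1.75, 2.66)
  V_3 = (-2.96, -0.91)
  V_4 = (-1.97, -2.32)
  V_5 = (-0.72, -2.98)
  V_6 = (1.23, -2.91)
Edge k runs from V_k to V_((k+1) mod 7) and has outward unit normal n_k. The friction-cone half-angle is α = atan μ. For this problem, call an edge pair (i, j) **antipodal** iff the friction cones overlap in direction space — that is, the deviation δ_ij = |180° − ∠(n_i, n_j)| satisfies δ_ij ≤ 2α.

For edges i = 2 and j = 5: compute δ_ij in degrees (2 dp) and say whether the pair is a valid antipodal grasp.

α = atan 0.5 = 26.57°;  2α = 53.13°
edge 2: e_2 = (-1.21, -3.57);  n_2 = (-0.9471, +0.3210)
edge 5: e_5 = (+1.95, +0.07);  n_5 = (+0.0359, -0.9994)
∠(n_2, n_5) = 110.78°
δ = |180° − 110.78°| = 69.22°
69.22° > 2α = 53.13°  →  invalid

δ = 69.22°, invalid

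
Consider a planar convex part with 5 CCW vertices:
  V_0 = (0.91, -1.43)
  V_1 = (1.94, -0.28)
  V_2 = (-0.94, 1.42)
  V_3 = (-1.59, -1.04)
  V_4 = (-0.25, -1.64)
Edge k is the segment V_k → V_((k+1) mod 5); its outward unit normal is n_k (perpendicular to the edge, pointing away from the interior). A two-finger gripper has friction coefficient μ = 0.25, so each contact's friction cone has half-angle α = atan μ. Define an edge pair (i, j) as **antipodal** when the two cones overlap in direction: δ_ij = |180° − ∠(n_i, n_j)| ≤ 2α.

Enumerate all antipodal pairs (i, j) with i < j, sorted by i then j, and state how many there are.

count = 2; pairs: (0,2), (1,3)

α = atan 0.25 = 14.04°;  2α = 28.07°
n_0 = (+0.7449, -0.6672)
n_1 = (+0.5083, +0.8612)
n_2 = (-0.9668, +0.2555)
n_3 = (-0.4087, -0.9127)
n_4 = (+0.1781, -0.9840)
  (0,1): δ = 78.70°  ·
  (0,2): δ = 27.05°  ✓
  (0,3): δ = 107.73°  ·
  (0,4): δ = 142.11°  ·
  (1,2): δ = 74.25°  ·
  (1,3): δ = 6.43°  ✓
  (1,4): δ = 40.81°  ·
  (2,3): δ = 99.32°  ·
  (2,4): δ = 64.94°  ·
  (3,4): δ = 145.62°  ·
antipodal pairs: 2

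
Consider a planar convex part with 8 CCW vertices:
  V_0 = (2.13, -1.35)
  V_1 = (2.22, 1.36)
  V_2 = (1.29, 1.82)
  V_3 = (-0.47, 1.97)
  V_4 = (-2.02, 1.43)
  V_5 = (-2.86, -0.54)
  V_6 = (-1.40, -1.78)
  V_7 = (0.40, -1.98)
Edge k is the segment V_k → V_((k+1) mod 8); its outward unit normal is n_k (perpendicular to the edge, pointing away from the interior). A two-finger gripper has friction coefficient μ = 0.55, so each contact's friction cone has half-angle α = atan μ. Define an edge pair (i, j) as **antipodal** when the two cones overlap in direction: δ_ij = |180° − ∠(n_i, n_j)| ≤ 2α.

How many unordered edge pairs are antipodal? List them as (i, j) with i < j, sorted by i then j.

count = 11; pairs: (0,4), (0,5), (1,5), (1,6), (1,7), (2,5), (2,6), (2,7), (3,6), (3,7), (4,7)

α = atan 0.55 = 28.81°;  2α = 57.62°
n_0 = (+0.9994, -0.0332)
n_1 = (+0.4434, +0.8963)
n_2 = (+0.0849, +0.9964)
n_3 = (-0.3290, +0.9443)
n_4 = (-0.9199, +0.3922)
n_5 = (-0.6473, -0.7622)
n_6 = (-0.1104, -0.9939)
n_7 = (+0.3422, -0.9396)
  (0,1): δ = 114.42°  ·
  (0,2): δ = 92.97°  ·
  (0,3): δ = 68.89°  ·
  (0,4): δ = 21.19°  ✓
  (0,5): δ = 51.56°  ✓
  (0,6): δ = 85.56°  ·
  (0,7): δ = 111.91°  ·
  (1,2): δ = 158.55°  ·
  (1,3): δ = 134.47°  ·
  (1,4): δ = 86.78°  ·
  (1,5): δ = 14.02°  ✓
  (1,6): δ = 19.98°  ✓
  (1,7): δ = 46.33°  ✓
  (2,3): δ = 155.92°  ·
  (2,4): δ = 108.22°  ·
  (2,5): δ = 35.47°  ✓
  (2,6): δ = 1.47°  ✓
  (2,7): δ = 24.88°  ✓
  (3,4): δ = 132.30°  ·
  (3,5): δ = 59.55°  ·
  (3,6): δ = 25.55°  ✓
  (3,7): δ = 0.80°  ✓
  (4,5): δ = 107.25°  ·
  (4,6): δ = 73.25°  ·
  (4,7): δ = 46.90°  ✓
  (5,6): δ = 146.00°  ·
  (5,7): δ = 119.65°  ·
  (6,7): δ = 153.65°  ·
antipodal pairs: 11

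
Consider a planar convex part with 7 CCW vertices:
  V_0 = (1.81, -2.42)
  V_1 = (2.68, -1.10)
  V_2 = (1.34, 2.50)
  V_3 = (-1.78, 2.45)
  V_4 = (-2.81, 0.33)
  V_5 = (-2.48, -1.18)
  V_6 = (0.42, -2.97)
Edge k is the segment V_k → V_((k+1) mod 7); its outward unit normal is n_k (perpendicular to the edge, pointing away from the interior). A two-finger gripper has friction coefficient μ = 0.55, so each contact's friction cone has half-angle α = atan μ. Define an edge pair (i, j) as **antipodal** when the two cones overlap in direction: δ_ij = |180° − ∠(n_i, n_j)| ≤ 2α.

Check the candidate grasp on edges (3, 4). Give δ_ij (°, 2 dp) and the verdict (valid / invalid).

δ = 141.76°, invalid

α = atan 0.55 = 28.81°;  2α = 57.62°
edge 3: e_3 = (-1.03, -2.12);  n_3 = (-0.8995, +0.4370)
edge 4: e_4 = (+0.33, -1.51);  n_4 = (-0.9769, -0.2135)
∠(n_3, n_4) = 38.24°
δ = |180° − 38.24°| = 141.76°
141.76° > 2α = 57.62°  →  invalid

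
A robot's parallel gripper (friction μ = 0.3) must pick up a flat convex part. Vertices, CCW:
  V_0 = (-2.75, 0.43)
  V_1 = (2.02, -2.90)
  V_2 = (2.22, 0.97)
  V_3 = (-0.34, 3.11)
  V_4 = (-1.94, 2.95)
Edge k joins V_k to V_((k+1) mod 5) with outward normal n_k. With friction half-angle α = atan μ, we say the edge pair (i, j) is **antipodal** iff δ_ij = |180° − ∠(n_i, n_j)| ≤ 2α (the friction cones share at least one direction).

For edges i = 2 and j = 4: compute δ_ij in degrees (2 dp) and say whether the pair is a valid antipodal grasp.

α = atan 0.3 = 16.70°;  2α = 33.40°
edge 2: e_2 = (-2.56, +2.14);  n_2 = (+0.6414, +0.7672)
edge 4: e_4 = (-0.81, -2.52);  n_4 = (-0.9520, +0.3060)
∠(n_2, n_4) = 112.07°
δ = |180° − 112.07°| = 67.93°
67.93° > 2α = 33.40°  →  invalid

δ = 67.93°, invalid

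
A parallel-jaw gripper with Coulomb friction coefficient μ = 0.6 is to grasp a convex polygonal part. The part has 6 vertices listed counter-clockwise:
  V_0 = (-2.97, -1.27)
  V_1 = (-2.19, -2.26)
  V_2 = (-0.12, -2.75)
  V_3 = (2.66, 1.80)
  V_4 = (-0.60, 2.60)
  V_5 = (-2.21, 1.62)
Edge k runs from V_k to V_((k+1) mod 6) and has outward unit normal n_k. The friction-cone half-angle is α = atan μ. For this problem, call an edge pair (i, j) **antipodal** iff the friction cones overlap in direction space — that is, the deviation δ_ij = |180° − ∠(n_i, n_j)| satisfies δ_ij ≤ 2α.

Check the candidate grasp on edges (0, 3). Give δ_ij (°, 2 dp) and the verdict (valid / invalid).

δ = 37.98°, valid

α = atan 0.6 = 30.96°;  2α = 61.93°
edge 0: e_0 = (+0.78, -0.99);  n_0 = (-0.7855, -0.6189)
edge 3: e_3 = (-3.26, +0.80);  n_3 = (+0.2383, +0.9712)
∠(n_0, n_3) = 142.02°
δ = |180° − 142.02°| = 37.98°
37.98° ≤ 2α = 61.93°  →  valid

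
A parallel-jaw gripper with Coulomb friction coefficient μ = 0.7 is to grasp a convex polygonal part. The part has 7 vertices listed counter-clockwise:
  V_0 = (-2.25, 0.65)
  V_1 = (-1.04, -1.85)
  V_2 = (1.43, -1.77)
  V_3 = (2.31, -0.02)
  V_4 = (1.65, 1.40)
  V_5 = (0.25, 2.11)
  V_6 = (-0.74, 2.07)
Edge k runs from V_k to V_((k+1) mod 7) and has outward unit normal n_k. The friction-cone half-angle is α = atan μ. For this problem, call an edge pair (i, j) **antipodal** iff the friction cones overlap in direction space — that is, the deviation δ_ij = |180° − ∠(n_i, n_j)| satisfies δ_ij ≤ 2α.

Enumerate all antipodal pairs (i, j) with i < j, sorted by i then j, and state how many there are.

α = atan 0.7 = 34.99°;  2α = 69.98°
n_0 = (-0.9001, -0.4357)
n_1 = (+0.0324, -0.9995)
n_2 = (+0.8934, -0.4493)
n_3 = (+0.9068, +0.4215)
n_4 = (+0.4523, +0.8919)
n_5 = (-0.0404, +0.9992)
n_6 = (-0.6851, +0.7285)
  (0,1): δ = 113.97°  ·
  (0,2): δ = 52.52°  ✓
  (0,3): δ = 0.90°  ✓
  (0,4): δ = 37.28°  ✓
  (0,5): δ = 66.49°  ✓
  (0,6): δ = 107.41°  ·
  (1,2): δ = 118.55°  ·
  (1,3): δ = 66.93°  ✓
  (1,4): δ = 28.75°  ✓
  (1,5): δ = 0.46°  ✓
  (1,6): δ = 41.39°  ✓
  (2,3): δ = 128.38°  ·
  (2,4): δ = 90.20°  ·
  (2,5): δ = 60.99°  ✓
  (2,6): δ = 20.06°  ✓
  (3,4): δ = 141.82°  ·
  (3,5): δ = 112.61°  ·
  (3,6): δ = 71.69°  ·
  (4,5): δ = 150.79°  ·
  (4,6): δ = 109.87°  ·
  (5,6): δ = 139.07°  ·
antipodal pairs: 10

count = 10; pairs: (0,2), (0,3), (0,4), (0,5), (1,3), (1,4), (1,5), (1,6), (2,5), (2,6)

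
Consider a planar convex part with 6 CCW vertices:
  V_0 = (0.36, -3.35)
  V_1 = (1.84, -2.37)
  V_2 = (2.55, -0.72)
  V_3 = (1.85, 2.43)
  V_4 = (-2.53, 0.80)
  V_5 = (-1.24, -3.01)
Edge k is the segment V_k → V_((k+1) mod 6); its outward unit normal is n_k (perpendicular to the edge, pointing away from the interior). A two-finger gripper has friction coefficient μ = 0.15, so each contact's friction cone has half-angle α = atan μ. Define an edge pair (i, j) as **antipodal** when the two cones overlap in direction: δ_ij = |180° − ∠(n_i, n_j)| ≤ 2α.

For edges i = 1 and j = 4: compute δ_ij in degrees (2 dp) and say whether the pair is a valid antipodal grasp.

α = atan 0.15 = 8.53°;  2α = 17.06°
edge 1: e_1 = (+0.71, +1.65);  n_1 = (+0.9186, -0.3953)
edge 4: e_4 = (+1.29, -3.81);  n_4 = (-0.9472, -0.3207)
∠(n_1, n_4) = 138.01°
δ = |180° − 138.01°| = 41.99°
41.99° > 2α = 17.06°  →  invalid

δ = 41.99°, invalid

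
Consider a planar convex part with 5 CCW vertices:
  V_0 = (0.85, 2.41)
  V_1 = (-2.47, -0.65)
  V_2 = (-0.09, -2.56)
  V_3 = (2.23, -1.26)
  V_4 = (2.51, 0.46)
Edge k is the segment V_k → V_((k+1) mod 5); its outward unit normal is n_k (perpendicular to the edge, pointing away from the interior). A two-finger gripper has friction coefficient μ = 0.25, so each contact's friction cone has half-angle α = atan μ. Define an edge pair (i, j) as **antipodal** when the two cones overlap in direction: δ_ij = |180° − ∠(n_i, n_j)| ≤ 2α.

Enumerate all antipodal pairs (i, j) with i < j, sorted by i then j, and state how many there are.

count = 2; pairs: (0,2), (1,4)

α = atan 0.25 = 14.04°;  2α = 28.07°
n_0 = (-0.6777, +0.7353)
n_1 = (-0.6259, -0.7799)
n_2 = (+0.4888, -0.8724)
n_3 = (+0.9870, -0.1607)
n_4 = (+0.7615, +0.6482)
  (0,1): δ = 81.41°  ·
  (0,2): δ = 13.40°  ✓
  (0,3): δ = 38.09°  ·
  (0,4): δ = 87.74°  ·
  (1,2): δ = 111.99°  ·
  (1,3): δ = 60.50°  ·
  (1,4): δ = 10.85°  ✓
  (2,3): δ = 128.51°  ·
  (2,4): δ = 78.86°  ·
  (3,4): δ = 130.35°  ·
antipodal pairs: 2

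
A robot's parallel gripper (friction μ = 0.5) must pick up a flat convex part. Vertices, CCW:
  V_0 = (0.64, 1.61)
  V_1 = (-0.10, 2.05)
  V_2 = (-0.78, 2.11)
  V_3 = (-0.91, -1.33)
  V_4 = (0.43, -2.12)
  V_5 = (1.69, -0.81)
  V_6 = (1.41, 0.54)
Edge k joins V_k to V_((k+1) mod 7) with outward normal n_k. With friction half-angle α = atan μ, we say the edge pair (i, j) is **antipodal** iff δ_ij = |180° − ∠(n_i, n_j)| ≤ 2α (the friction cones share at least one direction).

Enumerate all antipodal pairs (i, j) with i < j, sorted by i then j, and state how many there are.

count = 8; pairs: (0,3), (1,3), (1,4), (2,4), (2,5), (2,6), (3,5), (3,6)

α = atan 0.5 = 26.57°;  2α = 53.13°
n_0 = (+0.5111, +0.8595)
n_1 = (+0.0879, +0.9961)
n_2 = (-0.9993, +0.0378)
n_3 = (-0.5079, -0.8614)
n_4 = (+0.7207, -0.6932)
n_5 = (+0.9792, +0.2031)
n_6 = (+0.8117, +0.5841)
  (0,1): δ = 154.31°  ·
  (0,2): δ = 61.43°  ·
  (0,3): δ = 0.21°  ✓
  (0,4): δ = 76.85°  ·
  (0,5): δ = 132.45°  ·
  (0,6): δ = 156.48°  ·
  (1,2): δ = 87.12°  ·
  (1,3): δ = 25.48°  ✓
  (1,4): δ = 51.16°  ✓
  (1,5): δ = 106.76°  ·
  (1,6): δ = 130.78°  ·
  (2,3): δ = 118.36°  ·
  (2,4): δ = 41.72°  ✓
  (2,5): δ = 13.88°  ✓
  (2,6): δ = 37.90°  ✓
  (3,4): δ = 103.36°  ·
  (3,5): δ = 47.76°  ✓
  (3,6): δ = 23.74°  ✓
  (4,5): δ = 124.40°  ·
  (4,6): δ = 100.37°  ·
  (5,6): δ = 155.98°  ·
antipodal pairs: 8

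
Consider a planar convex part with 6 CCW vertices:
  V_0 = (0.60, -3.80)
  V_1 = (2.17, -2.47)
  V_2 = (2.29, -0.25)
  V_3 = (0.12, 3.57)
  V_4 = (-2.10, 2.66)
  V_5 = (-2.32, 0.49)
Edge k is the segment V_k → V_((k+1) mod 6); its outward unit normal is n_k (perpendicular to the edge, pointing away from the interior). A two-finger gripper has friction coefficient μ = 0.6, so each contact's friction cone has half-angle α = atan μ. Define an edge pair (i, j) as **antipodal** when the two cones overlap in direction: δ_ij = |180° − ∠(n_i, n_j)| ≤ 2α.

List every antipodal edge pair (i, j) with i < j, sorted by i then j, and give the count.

count = 6; pairs: (0,3), (0,4), (1,4), (1,5), (2,4), (2,5)

α = atan 0.6 = 30.96°;  2α = 61.93°
n_0 = (+0.6464, -0.7630)
n_1 = (+0.9985, -0.0540)
n_2 = (+0.8695, +0.4939)
n_3 = (-0.3793, +0.9253)
n_4 = (-0.9949, +0.1009)
n_5 = (-0.8267, -0.5627)
  (0,1): δ = 133.36°  ·
  (0,2): δ = 100.67°  ·
  (0,3): δ = 17.98°  ✓
  (0,4): δ = 43.94°  ✓
  (0,5): δ = 83.97°  ·
  (1,2): δ = 147.31°  ·
  (1,3): δ = 64.62°  ·
  (1,4): δ = 2.69°  ✓
  (1,5): δ = 37.34°  ✓
  (2,3): δ = 97.31°  ·
  (2,4): δ = 35.39°  ✓
  (2,5): δ = 4.64°  ✓
  (3,4): δ = 118.08°  ·
  (3,5): δ = 78.05°  ·
  (4,5): δ = 139.97°  ·
antipodal pairs: 6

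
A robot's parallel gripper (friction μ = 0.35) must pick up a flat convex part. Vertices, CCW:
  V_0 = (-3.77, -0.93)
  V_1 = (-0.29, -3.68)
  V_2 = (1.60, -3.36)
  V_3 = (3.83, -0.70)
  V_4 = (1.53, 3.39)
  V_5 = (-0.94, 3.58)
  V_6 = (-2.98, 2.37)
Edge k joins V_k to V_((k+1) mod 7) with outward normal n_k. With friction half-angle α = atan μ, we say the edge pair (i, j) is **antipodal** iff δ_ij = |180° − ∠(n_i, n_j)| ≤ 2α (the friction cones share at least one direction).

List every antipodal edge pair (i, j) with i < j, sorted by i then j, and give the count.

count = 6; pairs: (0,3), (0,4), (1,4), (1,5), (2,5), (2,6)

α = atan 0.35 = 19.29°;  2α = 38.58°
n_0 = (-0.6200, -0.7846)
n_1 = (+0.1669, -0.9860)
n_2 = (+0.7663, -0.6424)
n_3 = (+0.8716, +0.4902)
n_4 = (+0.0767, +0.9971)
n_5 = (-0.5101, +0.8601)
n_6 = (-0.9725, +0.2328)
  (0,1): δ = 132.07°  ·
  (0,2): δ = 91.66°  ·
  (0,3): δ = 22.33°  ✓
  (0,4): δ = 33.92°  ✓
  (0,5): δ = 68.99°  ·
  (0,6): δ = 114.85°  ·
  (1,2): δ = 139.58°  ·
  (1,3): δ = 70.26°  ·
  (1,4): δ = 14.01°  ✓
  (1,5): δ = 21.06°  ✓
  (1,6): δ = 66.93°  ·
  (2,3): δ = 110.67°  ·
  (2,4): δ = 54.42°  ·
  (2,5): δ = 19.35°  ✓
  (2,6): δ = 26.51°  ✓
  (3,4): δ = 123.75°  ·
  (3,5): δ = 88.68°  ·
  (3,6): δ = 42.81°  ·
  (4,5): δ = 144.93°  ·
  (4,6): δ = 99.06°  ·
  (5,6): δ = 134.14°  ·
antipodal pairs: 6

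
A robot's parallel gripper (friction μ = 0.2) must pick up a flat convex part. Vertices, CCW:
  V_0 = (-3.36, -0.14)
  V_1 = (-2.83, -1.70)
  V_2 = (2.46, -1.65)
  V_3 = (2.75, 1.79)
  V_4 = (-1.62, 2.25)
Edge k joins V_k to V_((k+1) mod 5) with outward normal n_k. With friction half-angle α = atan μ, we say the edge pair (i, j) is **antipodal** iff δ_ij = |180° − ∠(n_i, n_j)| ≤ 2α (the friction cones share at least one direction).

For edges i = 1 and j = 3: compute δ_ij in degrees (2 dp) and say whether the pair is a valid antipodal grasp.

α = atan 0.2 = 11.31°;  2α = 22.62°
edge 1: e_1 = (+5.29, +0.05);  n_1 = (+0.0095, -1.0000)
edge 3: e_3 = (-4.37, +0.46);  n_3 = (+0.1047, +0.9945)
∠(n_1, n_3) = 173.45°
δ = |180° − 173.45°| = 6.55°
6.55° ≤ 2α = 22.62°  →  valid

δ = 6.55°, valid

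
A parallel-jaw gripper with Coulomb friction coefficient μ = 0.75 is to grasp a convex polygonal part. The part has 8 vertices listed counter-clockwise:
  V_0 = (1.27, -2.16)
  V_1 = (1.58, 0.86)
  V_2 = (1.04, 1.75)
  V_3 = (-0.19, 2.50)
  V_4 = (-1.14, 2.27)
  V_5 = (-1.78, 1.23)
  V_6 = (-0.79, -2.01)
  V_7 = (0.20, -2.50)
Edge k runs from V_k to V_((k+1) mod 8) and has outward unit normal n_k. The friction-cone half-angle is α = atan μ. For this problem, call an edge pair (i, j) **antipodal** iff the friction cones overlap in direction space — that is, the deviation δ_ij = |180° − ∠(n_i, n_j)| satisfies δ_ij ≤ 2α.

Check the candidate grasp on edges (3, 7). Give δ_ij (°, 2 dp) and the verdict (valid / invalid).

α = atan 0.75 = 36.87°;  2α = 73.74°
edge 3: e_3 = (-0.95, -0.23);  n_3 = (-0.2353, +0.9719)
edge 7: e_7 = (+1.07, +0.34);  n_7 = (+0.3028, -0.9530)
∠(n_3, n_7) = 175.98°
δ = |180° − 175.98°| = 4.02°
4.02° ≤ 2α = 73.74°  →  valid

δ = 4.02°, valid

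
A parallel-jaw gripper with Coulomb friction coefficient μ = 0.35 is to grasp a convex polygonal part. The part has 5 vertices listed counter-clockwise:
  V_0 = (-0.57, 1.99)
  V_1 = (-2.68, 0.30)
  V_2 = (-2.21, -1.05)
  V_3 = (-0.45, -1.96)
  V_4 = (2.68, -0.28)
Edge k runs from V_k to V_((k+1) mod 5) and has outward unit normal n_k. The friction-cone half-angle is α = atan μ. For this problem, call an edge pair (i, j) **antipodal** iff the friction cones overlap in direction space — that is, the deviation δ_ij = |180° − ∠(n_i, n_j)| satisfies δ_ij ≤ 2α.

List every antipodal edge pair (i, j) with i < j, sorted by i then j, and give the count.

α = atan 0.35 = 19.29°;  2α = 38.58°
n_0 = (-0.6251, +0.7805)
n_1 = (-0.9444, -0.3288)
n_2 = (-0.4593, -0.8883)
n_3 = (+0.4729, -0.8811)
n_4 = (+0.5726, +0.8198)
  (0,1): δ = 109.50°  ·
  (0,2): δ = 66.03°  ·
  (0,3): δ = 10.47°  ✓
  (0,4): δ = 106.37°  ·
  (1,2): δ = 136.54°  ·
  (1,3): δ = 80.97°  ·
  (1,4): δ = 35.87°  ✓
  (2,3): δ = 124.43°  ·
  (2,4): δ = 7.59°  ✓
  (3,4): δ = 63.16°  ·
antipodal pairs: 3

count = 3; pairs: (0,3), (1,4), (2,4)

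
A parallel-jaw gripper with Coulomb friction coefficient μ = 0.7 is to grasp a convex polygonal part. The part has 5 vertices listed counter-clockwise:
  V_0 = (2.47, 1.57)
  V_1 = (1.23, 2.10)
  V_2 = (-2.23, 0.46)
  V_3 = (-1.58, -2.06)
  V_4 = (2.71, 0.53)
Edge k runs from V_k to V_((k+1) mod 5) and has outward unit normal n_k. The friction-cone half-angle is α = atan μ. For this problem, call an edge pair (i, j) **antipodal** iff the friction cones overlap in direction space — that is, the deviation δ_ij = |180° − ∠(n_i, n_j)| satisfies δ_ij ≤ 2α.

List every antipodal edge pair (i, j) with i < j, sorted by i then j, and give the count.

count = 4; pairs: (0,2), (0,3), (1,3), (2,4)

α = atan 0.7 = 34.99°;  2α = 69.98°
n_0 = (+0.3930, +0.9195)
n_1 = (-0.4283, +0.9036)
n_2 = (-0.9683, -0.2498)
n_3 = (+0.5168, -0.8561)
n_4 = (+0.9744, +0.2249)
  (0,1): δ = 131.50°  ·
  (0,2): δ = 52.39°  ✓
  (0,3): δ = 54.26°  ✓
  (0,4): δ = 126.14°  ·
  (1,2): δ = 100.90°  ·
  (1,3): δ = 5.76°  ✓
  (1,4): δ = 77.63°  ·
  (2,3): δ = 73.34°  ·
  (2,4): δ = 1.47°  ✓
  (3,4): δ = 108.13°  ·
antipodal pairs: 4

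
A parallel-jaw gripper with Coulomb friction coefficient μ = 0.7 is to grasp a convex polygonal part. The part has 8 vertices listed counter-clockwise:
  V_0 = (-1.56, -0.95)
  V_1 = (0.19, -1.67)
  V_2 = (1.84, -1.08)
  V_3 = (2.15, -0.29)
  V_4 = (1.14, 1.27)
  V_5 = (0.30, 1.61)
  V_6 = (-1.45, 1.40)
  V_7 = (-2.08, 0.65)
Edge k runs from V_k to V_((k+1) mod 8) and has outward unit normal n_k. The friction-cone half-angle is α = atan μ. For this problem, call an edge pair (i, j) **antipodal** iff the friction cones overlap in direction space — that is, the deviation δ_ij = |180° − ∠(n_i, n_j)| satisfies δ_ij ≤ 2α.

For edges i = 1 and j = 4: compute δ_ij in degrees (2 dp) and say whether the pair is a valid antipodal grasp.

δ = 41.71°, valid

α = atan 0.7 = 34.99°;  2α = 69.98°
edge 1: e_1 = (+1.65, +0.59);  n_1 = (+0.3367, -0.9416)
edge 4: e_4 = (-0.84, +0.34);  n_4 = (+0.3752, +0.9269)
∠(n_1, n_4) = 138.29°
δ = |180° − 138.29°| = 41.71°
41.71° ≤ 2α = 69.98°  →  valid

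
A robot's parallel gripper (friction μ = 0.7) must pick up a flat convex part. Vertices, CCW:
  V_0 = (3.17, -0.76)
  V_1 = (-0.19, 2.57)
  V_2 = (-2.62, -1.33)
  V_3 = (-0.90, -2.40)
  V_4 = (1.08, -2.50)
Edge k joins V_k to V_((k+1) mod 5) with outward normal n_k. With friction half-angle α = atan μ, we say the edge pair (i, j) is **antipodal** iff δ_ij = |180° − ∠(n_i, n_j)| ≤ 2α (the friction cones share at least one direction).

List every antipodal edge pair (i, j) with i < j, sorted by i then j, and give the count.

count = 4; pairs: (0,2), (0,3), (1,3), (1,4)

α = atan 0.7 = 34.99°;  2α = 69.98°
n_0 = (+0.7039, +0.7103)
n_1 = (-0.8487, +0.5288)
n_2 = (-0.5282, -0.8491)
n_3 = (-0.0504, -0.9987)
n_4 = (+0.6398, -0.7685)
  (0,1): δ = 77.18°  ·
  (0,2): δ = 12.86°  ✓
  (0,3): δ = 41.85°  ✓
  (0,4): δ = 84.52°  ·
  (1,2): δ = 89.96°  ·
  (1,3): δ = 60.97°  ✓
  (1,4): δ = 18.30°  ✓
  (2,3): δ = 151.01°  ·
  (2,4): δ = 108.34°  ·
  (3,4): δ = 137.33°  ·
antipodal pairs: 4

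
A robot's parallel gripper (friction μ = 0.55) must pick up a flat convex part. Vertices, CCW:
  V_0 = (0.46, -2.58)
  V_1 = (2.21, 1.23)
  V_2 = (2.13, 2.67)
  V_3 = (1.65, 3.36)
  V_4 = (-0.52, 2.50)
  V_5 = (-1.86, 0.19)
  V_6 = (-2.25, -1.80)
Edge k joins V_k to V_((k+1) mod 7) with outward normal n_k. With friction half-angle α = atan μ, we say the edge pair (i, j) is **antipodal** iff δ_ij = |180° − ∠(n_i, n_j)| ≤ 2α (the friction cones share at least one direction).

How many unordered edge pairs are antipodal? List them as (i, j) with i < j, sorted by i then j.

count = 8; pairs: (0,3), (0,4), (0,5), (1,4), (1,5), (2,5), (2,6), (3,6)

α = atan 0.55 = 28.81°;  2α = 57.62°
n_0 = (+0.9087, -0.4174)
n_1 = (+0.9985, +0.0555)
n_2 = (+0.8209, +0.5711)
n_3 = (-0.3684, +0.9297)
n_4 = (-0.8650, +0.5018)
n_5 = (-0.9813, +0.1923)
n_6 = (-0.2766, -0.9610)
  (0,1): δ = 152.15°  ·
  (0,2): δ = 120.51°  ·
  (0,3): δ = 43.71°  ✓
  (0,4): δ = 5.45°  ✓
  (0,5): δ = 13.58°  ✓
  (0,6): δ = 98.61°  ·
  (1,2): δ = 148.36°  ·
  (1,3): δ = 71.56°  ·
  (1,4): δ = 33.30°  ✓
  (1,5): δ = 14.27°  ✓
  (1,6): δ = 70.76°  ·
  (2,3): δ = 103.21°  ·
  (2,4): δ = 64.94°  ·
  (2,5): δ = 45.91°  ✓
  (2,6): δ = 39.12°  ✓
  (3,4): δ = 141.74°  ·
  (3,5): δ = 122.71°  ·
  (3,6): δ = 37.68°  ✓
  (4,5): δ = 160.97°  ·
  (4,6): δ = 75.94°  ·
  (5,6): δ = 94.97°  ·
antipodal pairs: 8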